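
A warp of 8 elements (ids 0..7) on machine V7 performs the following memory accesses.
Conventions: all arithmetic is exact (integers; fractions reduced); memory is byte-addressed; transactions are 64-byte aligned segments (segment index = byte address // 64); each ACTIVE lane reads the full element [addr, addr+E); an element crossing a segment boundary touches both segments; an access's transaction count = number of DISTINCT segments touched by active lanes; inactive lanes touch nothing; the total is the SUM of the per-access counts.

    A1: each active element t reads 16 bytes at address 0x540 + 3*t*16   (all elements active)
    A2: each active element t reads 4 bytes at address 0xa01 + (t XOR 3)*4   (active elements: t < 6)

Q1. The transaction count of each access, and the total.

A1: 6 transactions
A2: 1 transaction

Answer: 6,1; total 7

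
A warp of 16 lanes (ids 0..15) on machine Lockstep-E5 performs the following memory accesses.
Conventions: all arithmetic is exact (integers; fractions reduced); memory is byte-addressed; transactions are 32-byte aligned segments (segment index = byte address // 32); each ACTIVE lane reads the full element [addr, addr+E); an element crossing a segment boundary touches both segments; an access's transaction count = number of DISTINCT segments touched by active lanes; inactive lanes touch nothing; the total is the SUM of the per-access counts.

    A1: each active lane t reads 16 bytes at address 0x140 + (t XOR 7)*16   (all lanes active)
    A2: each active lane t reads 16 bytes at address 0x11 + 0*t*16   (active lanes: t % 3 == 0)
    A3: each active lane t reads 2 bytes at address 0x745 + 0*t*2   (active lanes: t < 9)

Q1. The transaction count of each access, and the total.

A1: 8 transactions
A2: 2 transactions
A3: 1 transaction

Answer: 8,2,1; total 11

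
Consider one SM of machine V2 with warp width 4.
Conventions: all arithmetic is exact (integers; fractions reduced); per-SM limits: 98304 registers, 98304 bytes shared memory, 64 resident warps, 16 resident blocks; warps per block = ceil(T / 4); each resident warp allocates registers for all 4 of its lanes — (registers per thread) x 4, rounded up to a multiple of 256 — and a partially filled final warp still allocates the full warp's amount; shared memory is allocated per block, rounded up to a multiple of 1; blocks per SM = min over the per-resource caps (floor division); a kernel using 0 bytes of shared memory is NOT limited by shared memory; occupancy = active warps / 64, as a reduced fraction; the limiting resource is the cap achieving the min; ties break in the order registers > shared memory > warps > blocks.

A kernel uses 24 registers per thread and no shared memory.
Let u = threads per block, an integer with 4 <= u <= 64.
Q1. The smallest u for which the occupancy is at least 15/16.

Answer: u = 13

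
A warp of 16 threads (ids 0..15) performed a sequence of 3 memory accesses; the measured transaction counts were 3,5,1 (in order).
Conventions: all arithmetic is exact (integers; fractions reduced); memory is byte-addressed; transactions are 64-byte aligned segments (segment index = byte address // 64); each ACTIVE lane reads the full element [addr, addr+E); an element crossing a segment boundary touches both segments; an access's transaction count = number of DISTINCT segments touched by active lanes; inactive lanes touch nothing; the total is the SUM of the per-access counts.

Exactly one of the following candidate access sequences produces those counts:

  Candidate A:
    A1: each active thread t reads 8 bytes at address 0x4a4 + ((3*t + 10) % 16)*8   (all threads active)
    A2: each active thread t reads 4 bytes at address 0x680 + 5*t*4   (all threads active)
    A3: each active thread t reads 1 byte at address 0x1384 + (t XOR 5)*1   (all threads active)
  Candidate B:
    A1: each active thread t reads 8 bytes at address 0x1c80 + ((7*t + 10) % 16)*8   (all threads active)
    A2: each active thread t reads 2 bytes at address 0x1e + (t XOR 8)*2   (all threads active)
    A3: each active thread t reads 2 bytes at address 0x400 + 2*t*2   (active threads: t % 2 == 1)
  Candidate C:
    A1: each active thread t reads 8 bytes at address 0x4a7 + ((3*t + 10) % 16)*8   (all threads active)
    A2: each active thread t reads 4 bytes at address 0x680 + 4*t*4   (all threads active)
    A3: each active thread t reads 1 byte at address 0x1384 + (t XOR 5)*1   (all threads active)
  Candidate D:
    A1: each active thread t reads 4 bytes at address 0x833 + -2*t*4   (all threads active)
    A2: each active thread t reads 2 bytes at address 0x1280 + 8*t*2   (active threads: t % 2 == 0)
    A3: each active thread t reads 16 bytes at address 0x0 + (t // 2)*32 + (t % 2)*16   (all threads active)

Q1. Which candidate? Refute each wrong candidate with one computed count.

B: A1 gives 2 transactions, not 3
C: A2 gives 4 transactions, not 5
D: A2 gives 4 transactions, not 5
A: all counts match (3,5,1)

Answer: A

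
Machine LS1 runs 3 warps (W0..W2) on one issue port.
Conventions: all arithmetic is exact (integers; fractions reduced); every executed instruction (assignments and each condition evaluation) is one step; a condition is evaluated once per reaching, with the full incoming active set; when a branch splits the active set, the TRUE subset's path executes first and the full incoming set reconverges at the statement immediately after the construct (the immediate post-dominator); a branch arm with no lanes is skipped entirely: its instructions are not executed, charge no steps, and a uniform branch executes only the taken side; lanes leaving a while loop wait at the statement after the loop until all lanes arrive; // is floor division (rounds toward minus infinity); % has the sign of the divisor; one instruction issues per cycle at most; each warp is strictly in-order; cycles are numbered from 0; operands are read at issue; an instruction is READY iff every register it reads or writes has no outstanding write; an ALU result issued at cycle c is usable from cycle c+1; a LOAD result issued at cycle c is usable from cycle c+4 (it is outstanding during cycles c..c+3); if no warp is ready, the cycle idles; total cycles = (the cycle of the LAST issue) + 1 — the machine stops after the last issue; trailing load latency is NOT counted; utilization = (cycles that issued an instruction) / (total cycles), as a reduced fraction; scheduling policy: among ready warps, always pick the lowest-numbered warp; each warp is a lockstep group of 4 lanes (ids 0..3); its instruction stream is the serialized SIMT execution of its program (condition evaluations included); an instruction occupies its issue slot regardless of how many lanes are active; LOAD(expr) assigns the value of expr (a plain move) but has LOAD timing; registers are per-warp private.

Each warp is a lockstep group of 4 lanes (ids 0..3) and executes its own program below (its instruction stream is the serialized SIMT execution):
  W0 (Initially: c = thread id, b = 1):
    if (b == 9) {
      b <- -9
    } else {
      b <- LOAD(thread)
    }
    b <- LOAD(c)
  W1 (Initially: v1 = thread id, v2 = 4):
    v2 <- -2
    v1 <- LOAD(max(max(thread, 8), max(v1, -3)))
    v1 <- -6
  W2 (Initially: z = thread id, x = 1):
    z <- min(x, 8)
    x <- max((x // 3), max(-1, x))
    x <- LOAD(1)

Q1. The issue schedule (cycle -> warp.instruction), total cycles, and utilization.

cycle 0: W0.I0
cycle 1: W0.I1
cycle 2: W1.I0
cycle 3: W1.I1
cycle 4: W2.I0
cycle 5: W0.I2
cycle 6: W2.I1
cycle 7: W1.I2
cycle 8: W2.I2

Answer: 9 cycles, utilization 1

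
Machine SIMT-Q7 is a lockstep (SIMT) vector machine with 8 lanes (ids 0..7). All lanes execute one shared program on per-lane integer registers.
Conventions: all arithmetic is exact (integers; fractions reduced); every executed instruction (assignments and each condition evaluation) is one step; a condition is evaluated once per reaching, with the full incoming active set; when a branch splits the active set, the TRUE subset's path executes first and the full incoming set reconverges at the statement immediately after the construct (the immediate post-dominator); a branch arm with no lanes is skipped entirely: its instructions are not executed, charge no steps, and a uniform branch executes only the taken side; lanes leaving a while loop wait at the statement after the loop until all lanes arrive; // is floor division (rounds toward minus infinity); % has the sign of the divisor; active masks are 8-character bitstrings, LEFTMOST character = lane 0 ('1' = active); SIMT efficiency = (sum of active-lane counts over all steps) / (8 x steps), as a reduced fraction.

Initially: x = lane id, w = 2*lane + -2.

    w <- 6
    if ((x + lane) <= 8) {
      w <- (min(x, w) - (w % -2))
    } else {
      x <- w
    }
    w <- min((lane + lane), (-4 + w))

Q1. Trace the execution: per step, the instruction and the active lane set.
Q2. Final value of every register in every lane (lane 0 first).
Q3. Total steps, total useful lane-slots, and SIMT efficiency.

step 0: w <- 6                       11111111
step 1: eval ((x + lane) <= 8)       11111111
step 2: w <- (min(x, w) - (w % -2))  11111000
step 3: x <- w                       00000111
step 4: w <- min((lane + lane), (-4 + w)) 11111111

Answer: 5 steps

x: 0,1,2,3,4,6,6,6
w: -4,-3,-2,-1,0,2,2,2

steps = 5; useful = 32; efficiency = 32/40 = 4/5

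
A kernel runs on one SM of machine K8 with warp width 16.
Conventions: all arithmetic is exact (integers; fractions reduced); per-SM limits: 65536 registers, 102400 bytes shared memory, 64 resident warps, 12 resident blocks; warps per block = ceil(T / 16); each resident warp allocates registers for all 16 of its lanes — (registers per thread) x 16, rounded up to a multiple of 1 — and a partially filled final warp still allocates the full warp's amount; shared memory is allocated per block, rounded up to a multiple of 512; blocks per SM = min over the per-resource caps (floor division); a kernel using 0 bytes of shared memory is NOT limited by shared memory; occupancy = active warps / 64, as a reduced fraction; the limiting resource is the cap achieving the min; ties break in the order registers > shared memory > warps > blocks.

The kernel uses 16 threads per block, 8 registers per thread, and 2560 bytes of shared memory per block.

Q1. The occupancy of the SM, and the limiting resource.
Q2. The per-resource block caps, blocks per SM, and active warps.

Answer: occupancy 3/16, limited by blocks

registers: 512 blocks
shared memory: 40 blocks
warps: 64 blocks
blocks: 12 blocks

Answer: 12 blocks, 12 active warps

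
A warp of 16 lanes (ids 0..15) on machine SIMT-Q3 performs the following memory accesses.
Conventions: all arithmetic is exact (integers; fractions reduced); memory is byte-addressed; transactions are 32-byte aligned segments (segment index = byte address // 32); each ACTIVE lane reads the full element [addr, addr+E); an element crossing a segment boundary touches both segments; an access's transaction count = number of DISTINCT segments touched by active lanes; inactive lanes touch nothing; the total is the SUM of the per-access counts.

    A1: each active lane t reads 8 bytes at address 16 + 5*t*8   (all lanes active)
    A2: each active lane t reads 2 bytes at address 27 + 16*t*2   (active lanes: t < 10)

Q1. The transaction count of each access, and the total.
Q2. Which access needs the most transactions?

A1: 16 transactions
A2: 10 transactions

Answer: 16,10; total 26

Answer: A1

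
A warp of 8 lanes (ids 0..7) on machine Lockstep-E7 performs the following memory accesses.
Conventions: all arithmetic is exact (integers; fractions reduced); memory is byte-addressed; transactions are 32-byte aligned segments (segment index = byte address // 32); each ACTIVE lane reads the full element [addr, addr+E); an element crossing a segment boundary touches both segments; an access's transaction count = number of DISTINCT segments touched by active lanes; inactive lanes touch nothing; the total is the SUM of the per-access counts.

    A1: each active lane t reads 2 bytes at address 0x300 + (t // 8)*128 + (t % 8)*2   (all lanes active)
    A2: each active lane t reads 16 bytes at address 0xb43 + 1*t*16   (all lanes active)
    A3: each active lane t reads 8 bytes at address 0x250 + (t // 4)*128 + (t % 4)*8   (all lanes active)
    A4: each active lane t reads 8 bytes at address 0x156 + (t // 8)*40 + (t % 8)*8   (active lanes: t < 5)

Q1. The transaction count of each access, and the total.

A1: 1 transaction
A2: 5 transactions
A3: 4 transactions
A4: 2 transactions

Answer: 1,5,4,2; total 12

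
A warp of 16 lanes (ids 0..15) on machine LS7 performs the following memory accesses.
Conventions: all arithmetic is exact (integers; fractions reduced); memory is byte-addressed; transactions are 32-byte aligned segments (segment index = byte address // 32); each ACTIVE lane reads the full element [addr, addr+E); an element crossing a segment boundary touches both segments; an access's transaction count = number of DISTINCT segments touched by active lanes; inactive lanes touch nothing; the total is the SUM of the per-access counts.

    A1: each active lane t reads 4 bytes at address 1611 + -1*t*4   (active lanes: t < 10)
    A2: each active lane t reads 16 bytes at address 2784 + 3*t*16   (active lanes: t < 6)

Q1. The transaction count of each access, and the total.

A1: 2 transactions
A2: 6 transactions

Answer: 2,6; total 8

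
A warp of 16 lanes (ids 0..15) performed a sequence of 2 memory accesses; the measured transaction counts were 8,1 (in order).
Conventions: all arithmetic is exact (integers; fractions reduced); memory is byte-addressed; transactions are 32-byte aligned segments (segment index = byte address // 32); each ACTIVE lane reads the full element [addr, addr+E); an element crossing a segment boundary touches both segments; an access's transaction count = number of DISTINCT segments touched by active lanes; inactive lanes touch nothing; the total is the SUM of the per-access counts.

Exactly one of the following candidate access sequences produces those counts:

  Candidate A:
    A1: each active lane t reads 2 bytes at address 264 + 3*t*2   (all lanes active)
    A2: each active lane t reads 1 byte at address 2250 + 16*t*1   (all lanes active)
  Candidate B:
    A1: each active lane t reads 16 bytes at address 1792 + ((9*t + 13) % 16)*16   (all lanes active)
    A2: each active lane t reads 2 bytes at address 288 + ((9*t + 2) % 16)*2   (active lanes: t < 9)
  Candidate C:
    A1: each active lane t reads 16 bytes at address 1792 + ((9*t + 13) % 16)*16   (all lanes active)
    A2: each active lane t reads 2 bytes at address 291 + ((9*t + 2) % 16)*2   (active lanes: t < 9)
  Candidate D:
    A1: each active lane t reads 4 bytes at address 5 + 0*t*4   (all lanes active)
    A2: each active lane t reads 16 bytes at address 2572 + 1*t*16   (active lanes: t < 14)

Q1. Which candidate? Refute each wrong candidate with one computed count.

A: A1 gives 4 transactions, not 8
C: A2 gives 2 transactions, not 1
D: A1 gives 1 transaction, not 8
B: all counts match (8,1)

Answer: B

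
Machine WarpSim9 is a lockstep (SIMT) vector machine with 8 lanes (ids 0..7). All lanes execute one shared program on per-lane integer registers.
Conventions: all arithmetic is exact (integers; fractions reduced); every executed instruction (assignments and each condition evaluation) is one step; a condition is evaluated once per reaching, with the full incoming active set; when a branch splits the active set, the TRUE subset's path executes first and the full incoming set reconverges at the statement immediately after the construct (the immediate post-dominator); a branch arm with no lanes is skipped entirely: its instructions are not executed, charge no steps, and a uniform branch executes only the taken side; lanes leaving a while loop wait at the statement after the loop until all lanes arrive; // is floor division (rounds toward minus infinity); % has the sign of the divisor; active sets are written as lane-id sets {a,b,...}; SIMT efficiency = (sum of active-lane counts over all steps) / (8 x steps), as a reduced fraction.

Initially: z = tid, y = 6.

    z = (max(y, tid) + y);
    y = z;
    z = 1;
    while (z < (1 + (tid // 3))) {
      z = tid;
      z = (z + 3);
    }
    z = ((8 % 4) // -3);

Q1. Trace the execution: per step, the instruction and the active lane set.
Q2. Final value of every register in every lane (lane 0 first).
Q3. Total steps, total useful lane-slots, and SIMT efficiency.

step 0: z <- (max(y, tid) + y)       {0,1,2,3,4,5,6,7}
step 1: y <- z                       {0,1,2,3,4,5,6,7}
step 2: z <- 1                       {0,1,2,3,4,5,6,7}
step 3: eval (z < (1 + (tid // 3)))  {0,1,2,3,4,5,6,7}
step 4: z <- tid                     {3,4,5,6,7}
step 5: z <- (z + 3)                 {3,4,5,6,7}
step 6: eval (z < (1 + (tid // 3)))  {3,4,5,6,7}
step 7: z <- ((8 % 4) // -3)         {0,1,2,3,4,5,6,7}

Answer: 8 steps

z: 0,0,0,0,0,0,0,0
y: 12,12,12,12,12,12,12,13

steps = 8; useful = 55; efficiency = 55/64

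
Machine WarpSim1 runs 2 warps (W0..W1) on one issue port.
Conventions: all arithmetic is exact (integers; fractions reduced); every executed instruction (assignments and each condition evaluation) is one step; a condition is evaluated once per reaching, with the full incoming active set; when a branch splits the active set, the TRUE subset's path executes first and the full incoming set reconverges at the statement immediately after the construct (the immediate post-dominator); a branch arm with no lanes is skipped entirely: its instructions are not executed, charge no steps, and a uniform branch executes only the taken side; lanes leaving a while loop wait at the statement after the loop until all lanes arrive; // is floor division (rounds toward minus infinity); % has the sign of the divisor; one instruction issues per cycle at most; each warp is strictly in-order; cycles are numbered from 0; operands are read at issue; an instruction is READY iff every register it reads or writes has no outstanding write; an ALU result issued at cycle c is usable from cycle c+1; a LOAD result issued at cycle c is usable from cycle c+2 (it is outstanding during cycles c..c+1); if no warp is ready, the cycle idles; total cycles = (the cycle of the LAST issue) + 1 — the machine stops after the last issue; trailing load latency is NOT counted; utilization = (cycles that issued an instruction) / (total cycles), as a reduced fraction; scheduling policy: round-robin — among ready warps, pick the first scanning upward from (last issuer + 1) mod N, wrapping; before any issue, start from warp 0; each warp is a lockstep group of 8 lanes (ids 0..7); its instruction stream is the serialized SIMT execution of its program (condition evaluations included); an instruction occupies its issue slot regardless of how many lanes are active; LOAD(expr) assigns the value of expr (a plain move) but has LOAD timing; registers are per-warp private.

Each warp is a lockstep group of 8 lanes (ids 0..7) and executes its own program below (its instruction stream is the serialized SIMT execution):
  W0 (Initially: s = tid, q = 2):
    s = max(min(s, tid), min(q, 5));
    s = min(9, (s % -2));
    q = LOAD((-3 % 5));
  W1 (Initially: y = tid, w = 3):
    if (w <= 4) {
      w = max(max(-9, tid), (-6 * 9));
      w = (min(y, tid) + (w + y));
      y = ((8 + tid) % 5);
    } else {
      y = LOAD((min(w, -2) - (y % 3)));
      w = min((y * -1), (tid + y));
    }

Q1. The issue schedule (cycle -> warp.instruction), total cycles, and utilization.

cycle 0: W0.I0
cycle 1: W1.I0
cycle 2: W0.I1
cycle 3: W1.I1
cycle 4: W0.I2
cycle 5: W1.I2
cycle 6: W1.I3

Answer: 7 cycles, utilization 1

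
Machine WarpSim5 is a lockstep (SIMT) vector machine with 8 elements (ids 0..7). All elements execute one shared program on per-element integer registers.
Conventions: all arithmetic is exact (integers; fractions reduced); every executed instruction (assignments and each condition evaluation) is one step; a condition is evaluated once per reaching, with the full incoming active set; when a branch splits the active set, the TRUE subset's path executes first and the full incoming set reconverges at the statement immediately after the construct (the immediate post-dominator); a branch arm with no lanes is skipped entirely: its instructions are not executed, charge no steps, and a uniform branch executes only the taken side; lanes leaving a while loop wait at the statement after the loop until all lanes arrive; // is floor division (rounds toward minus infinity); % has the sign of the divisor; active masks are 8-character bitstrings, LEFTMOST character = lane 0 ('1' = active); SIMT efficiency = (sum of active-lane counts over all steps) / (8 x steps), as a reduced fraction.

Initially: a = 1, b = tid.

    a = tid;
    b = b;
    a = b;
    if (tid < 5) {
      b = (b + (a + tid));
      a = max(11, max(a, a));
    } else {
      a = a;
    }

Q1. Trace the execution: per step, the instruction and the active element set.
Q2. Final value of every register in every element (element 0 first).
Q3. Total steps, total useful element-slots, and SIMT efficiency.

step 0: a <- tid                     11111111
step 1: b <- b                       11111111
step 2: a <- b                       11111111
step 3: eval (tid < 5)               11111111
step 4: b <- (b + (a + tid))         11111000
step 5: a <- max(11, max(a, a))      11111000
step 6: a <- a                       00000111

Answer: 7 steps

a: 11,11,11,11,11,5,6,7
b: 0,3,6,9,12,5,6,7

steps = 7; useful = 45; efficiency = 45/56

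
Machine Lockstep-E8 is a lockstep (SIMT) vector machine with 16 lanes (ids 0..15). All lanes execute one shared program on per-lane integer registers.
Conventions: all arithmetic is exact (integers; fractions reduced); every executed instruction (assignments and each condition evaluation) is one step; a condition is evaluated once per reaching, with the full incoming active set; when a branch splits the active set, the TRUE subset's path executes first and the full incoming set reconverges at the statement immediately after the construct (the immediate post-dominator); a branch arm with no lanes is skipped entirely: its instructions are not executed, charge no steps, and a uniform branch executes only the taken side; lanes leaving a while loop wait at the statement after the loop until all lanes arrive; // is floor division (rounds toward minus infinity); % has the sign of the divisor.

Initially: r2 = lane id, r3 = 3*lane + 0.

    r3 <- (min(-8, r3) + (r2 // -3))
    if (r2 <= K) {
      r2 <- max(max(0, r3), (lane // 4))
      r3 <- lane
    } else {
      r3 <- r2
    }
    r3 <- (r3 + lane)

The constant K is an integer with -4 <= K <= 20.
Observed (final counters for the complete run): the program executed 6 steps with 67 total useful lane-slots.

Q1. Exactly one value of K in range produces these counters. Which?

Answer: K = 2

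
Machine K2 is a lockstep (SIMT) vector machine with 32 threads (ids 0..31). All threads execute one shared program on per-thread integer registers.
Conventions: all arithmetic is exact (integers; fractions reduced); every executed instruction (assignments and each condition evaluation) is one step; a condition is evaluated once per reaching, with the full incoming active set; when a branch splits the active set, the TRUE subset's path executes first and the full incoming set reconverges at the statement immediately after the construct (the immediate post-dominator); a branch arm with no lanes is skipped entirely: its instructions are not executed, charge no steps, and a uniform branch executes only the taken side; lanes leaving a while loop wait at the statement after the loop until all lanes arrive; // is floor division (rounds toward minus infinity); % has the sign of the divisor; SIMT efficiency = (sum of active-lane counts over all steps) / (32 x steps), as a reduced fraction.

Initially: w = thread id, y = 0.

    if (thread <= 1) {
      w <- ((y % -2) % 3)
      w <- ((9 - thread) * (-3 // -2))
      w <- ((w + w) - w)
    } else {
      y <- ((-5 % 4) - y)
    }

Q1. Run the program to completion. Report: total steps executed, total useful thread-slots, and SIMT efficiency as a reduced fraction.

Answer: 5 steps, 68 useful, 17/40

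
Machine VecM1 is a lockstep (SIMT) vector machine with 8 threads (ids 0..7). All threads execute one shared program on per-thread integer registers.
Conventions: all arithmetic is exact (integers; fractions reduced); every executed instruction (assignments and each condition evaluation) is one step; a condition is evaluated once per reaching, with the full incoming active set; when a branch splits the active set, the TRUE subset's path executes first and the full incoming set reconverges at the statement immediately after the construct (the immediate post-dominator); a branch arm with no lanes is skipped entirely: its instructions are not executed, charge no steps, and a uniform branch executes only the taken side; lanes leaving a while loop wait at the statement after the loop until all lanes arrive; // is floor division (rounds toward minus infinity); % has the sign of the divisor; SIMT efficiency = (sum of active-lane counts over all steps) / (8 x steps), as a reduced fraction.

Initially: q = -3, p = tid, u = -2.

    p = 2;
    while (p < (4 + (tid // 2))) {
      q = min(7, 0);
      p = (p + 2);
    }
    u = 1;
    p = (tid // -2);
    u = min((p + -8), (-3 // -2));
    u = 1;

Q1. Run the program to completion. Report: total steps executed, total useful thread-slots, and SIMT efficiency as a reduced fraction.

Answer: 15 steps, 96 useful, 4/5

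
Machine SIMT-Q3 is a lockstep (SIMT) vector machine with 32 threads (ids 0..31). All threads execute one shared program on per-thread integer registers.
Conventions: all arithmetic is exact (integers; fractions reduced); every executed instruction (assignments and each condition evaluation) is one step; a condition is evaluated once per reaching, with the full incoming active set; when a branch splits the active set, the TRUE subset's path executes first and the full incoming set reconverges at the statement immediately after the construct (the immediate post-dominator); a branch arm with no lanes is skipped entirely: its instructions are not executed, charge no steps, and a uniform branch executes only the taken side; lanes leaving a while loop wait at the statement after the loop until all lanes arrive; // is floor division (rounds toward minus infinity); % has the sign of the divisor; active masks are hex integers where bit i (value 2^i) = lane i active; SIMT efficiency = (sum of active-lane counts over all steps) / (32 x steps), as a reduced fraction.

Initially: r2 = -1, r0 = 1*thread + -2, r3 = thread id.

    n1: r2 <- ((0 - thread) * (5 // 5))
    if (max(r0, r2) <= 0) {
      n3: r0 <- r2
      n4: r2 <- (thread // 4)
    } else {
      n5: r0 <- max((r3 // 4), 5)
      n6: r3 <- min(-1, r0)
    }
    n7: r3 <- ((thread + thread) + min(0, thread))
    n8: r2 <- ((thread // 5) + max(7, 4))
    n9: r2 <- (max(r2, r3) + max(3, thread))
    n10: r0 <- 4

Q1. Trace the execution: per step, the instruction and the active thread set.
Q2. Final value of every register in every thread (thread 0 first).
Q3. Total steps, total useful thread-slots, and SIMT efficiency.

step 0: r2 <- ((0 - thread) * (5 // 5)) 0xffffffff
step 1: eval (max(r0, r2) <= 0)      0xffffffff
step 2: r0 <- r2                     0x00000007
step 3: r2 <- (thread // 4)          0x00000007
step 4: r0 <- max((r3 // 4), 5)      0xfffffff8
step 5: r3 <- min(-1, r0)            0xfffffff8
step 6: r3 <- ((thread + thread) + min(0, thread)) 0xffffffff
step 7: r2 <- ((thread // 5) + max(7, 4)) 0xffffffff
step 8: r2 <- (max(r2, r3) + max(3, thread)) 0xffffffff
step 9: r0 <- 4                      0xffffffff

Answer: 10 steps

r2: 10,10,10,10,12,15,18,21,24,27,30,33,36,39,42,45,48,51,54,57,60,63,66,69,72,75,78,81,84,87,90,93
r0: 4,4,4,4,4,4,4,4,4,4,4,4,4,4,4,4,4,4,4,4,4,4,4,4,4,4,4,4,4,4,4,4
r3: 0,2,4,6,8,10,12,14,16,18,20,22,24,26,28,30,32,34,36,38,40,42,44,46,48,50,52,54,56,58,60,62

steps = 10; useful = 256; efficiency = 256/320 = 4/5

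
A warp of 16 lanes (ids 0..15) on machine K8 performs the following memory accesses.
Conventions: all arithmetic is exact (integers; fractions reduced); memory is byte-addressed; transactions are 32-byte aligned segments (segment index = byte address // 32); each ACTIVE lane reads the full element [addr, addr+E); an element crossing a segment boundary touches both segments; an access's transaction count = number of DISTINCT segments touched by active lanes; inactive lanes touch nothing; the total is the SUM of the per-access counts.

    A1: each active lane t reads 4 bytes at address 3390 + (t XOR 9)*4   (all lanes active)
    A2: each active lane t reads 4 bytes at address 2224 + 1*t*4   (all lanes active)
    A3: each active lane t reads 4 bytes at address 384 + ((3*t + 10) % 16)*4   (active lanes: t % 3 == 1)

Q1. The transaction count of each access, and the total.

A1: 3 transactions
A2: 3 transactions
A3: 2 transactions

Answer: 3,3,2; total 8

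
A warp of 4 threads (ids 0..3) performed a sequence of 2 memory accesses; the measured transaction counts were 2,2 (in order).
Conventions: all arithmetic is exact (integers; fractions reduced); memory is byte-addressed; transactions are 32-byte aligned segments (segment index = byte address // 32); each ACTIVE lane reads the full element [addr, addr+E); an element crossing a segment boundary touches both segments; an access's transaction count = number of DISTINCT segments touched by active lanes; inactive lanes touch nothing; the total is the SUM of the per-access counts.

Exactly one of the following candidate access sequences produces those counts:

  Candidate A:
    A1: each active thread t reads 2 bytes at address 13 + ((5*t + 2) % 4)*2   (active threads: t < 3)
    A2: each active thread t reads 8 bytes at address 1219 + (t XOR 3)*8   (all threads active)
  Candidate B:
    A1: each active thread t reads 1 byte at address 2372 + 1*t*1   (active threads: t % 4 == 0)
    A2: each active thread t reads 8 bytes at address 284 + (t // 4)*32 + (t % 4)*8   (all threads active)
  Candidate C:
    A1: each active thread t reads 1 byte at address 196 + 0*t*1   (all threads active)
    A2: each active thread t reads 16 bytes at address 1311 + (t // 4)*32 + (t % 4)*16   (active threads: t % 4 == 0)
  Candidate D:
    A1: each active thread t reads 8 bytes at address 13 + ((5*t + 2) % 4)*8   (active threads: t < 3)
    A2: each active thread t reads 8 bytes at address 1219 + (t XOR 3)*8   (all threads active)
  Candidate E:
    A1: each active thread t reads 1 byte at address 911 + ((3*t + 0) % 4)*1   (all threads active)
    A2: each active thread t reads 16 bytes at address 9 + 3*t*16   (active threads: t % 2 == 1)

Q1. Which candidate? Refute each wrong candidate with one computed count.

A: A1 gives 1 transaction, not 2
B: A1 gives 1 transaction, not 2
C: A1 gives 1 transaction, not 2
E: A1 gives 1 transaction, not 2
D: all counts match (2,2)

Answer: D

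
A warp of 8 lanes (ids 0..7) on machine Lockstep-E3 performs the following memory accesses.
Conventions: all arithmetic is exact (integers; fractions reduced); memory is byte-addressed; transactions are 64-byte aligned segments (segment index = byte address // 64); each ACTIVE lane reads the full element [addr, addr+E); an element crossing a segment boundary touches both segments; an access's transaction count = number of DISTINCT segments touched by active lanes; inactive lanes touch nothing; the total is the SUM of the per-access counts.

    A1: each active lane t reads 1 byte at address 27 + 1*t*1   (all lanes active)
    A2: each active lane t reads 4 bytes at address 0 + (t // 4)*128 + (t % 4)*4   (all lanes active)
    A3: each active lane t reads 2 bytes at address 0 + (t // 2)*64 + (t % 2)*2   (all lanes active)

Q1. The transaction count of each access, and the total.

A1: 1 transaction
A2: 2 transactions
A3: 4 transactions

Answer: 1,2,4; total 7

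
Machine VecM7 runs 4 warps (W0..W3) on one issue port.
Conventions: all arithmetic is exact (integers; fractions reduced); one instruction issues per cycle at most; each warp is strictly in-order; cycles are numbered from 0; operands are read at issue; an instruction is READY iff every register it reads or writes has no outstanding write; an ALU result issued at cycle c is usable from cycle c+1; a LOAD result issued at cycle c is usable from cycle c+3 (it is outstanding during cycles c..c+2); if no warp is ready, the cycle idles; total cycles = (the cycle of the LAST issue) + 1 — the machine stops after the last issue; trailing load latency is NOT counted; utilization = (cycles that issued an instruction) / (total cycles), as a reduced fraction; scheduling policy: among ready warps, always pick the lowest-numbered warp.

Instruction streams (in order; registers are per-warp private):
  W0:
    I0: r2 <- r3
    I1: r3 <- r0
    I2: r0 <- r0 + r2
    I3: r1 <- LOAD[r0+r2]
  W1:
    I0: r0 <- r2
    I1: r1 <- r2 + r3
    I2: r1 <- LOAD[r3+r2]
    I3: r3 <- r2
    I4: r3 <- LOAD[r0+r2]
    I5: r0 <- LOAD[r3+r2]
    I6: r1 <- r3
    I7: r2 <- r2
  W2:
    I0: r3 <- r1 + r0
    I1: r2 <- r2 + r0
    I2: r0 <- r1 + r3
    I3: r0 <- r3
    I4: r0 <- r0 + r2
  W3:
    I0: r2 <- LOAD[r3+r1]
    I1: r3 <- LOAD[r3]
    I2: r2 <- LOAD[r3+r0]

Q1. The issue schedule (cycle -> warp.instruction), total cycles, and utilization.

cycle 0: W0.I0
cycle 1: W0.I1
cycle 2: W0.I2
cycle 3: W0.I3
cycle 4: W1.I0
cycle 5: W1.I1
cycle 6: W1.I2
cycle 7: W1.I3
cycle 8: W1.I4
cycle 9: W2.I0
cycle 10: W2.I1
cycle 11: W1.I5
cycle 12: W1.I6
cycle 13: W1.I7
cycle 14: W2.I2
cycle 15: W2.I3
cycle 16: W2.I4
cycle 17: W3.I0
cycle 18: W3.I1
cycle 19: idle
cycle 20: idle
cycle 21: W3.I2

Answer: 22 cycles, utilization 10/11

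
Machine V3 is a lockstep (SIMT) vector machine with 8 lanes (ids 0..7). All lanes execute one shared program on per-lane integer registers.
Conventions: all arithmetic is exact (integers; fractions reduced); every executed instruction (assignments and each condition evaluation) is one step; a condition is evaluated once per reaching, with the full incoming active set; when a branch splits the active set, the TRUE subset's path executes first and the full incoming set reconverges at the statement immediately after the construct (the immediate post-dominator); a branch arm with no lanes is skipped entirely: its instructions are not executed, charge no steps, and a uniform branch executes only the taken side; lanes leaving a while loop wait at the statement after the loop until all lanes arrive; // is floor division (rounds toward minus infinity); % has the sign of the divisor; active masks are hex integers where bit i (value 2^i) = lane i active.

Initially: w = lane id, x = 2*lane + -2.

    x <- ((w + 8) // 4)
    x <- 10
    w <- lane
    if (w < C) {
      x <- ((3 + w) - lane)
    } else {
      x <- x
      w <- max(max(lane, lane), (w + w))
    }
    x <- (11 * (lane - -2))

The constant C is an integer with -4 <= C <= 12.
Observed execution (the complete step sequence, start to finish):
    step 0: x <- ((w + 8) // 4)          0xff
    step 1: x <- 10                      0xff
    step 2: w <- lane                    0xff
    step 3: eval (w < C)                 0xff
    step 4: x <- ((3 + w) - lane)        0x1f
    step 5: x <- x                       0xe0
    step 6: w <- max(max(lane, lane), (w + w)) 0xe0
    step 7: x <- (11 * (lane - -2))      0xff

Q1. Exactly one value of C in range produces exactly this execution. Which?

Answer: C = 5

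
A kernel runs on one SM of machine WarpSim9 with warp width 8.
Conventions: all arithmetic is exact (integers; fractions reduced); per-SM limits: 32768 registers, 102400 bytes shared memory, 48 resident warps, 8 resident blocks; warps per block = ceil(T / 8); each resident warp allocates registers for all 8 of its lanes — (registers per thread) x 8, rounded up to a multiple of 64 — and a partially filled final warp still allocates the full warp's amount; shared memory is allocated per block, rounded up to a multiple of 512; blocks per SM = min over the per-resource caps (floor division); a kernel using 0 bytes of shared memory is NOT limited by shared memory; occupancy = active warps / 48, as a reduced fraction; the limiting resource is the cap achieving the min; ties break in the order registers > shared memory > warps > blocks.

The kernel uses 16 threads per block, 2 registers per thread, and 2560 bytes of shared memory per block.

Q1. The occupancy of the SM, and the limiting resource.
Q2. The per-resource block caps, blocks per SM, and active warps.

Answer: occupancy 1/3, limited by blocks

registers: 256 blocks
shared memory: 40 blocks
warps: 24 blocks
blocks: 8 blocks

Answer: 8 blocks, 16 active warps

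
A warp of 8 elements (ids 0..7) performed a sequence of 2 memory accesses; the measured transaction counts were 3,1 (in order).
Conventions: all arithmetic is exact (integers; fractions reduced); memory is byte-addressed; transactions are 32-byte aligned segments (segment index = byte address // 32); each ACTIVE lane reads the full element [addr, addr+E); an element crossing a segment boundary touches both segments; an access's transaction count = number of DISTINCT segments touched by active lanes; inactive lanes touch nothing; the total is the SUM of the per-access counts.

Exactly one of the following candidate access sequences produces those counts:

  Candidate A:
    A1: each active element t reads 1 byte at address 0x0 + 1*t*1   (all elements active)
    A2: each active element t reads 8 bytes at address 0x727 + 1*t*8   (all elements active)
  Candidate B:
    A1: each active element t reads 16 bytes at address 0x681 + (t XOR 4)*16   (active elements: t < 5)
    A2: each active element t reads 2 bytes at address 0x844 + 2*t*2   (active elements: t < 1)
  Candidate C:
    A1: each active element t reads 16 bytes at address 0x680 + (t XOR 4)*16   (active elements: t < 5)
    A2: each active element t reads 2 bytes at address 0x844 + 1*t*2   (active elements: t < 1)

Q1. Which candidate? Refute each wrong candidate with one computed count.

A: A1 gives 1 transaction, not 3
B: A1 gives 4 transactions, not 3
C: all counts match (3,1)

Answer: C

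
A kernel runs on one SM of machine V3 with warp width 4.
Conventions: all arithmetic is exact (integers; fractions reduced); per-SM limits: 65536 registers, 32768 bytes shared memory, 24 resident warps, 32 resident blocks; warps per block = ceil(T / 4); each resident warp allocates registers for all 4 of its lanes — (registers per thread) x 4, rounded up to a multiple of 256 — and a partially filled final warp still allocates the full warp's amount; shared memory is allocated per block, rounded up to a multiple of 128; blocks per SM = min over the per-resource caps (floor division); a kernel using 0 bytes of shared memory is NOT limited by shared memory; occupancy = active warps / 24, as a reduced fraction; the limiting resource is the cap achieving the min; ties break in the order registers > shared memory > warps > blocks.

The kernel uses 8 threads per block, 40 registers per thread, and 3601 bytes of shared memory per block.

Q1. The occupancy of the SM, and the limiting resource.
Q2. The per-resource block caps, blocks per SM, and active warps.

Answer: occupancy 2/3, limited by shared memory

registers: 128 blocks
shared memory: 8 blocks
warps: 12 blocks
blocks: 32 blocks

Answer: 8 blocks, 16 active warps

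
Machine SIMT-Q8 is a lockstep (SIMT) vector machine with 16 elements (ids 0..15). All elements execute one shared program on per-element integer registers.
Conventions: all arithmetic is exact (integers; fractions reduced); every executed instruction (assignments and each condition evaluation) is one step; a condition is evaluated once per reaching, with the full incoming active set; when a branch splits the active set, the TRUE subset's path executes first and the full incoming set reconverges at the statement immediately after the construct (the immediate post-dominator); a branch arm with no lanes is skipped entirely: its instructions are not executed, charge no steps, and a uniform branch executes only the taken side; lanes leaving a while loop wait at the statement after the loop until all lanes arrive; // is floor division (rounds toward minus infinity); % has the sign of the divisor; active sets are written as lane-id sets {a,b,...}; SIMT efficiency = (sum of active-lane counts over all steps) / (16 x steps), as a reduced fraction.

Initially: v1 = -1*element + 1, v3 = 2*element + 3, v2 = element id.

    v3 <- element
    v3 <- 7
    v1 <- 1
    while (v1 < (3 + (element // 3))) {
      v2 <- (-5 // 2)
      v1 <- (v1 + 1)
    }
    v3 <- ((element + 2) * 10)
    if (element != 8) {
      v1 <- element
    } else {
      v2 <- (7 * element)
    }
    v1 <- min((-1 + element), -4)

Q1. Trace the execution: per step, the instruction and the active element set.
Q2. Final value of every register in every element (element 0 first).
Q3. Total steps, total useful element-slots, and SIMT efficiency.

step 0: v3 <- element                {0,1,2,3,4,5,6,7,8,9,10,11,12,13,14,15}
step 1: v3 <- 7                      {0,1,2,3,4,5,6,7,8,9,10,11,12,13,14,15}
step 2: v1 <- 1                      {0,1,2,3,4,5,6,7,8,9,10,11,12,13,14,15}
step 3: eval (v1 < (3 + (element // 3))) {0,1,2,3,4,5,6,7,8,9,10,11,12,13,14,15}
step 4: v2 <- (-5 // 2)              {0,1,2,3,4,5,6,7,8,9,10,11,12,13,14,15}
step 5: v1 <- (v1 + 1)               {0,1,2,3,4,5,6,7,8,9,10,11,12,13,14,15}
step 6: eval (v1 < (3 + (element // 3))) {0,1,2,3,4,5,6,7,8,9,10,11,12,13,14,15}
step 7: v2 <- (-5 // 2)              {0,1,2,3,4,5,6,7,8,9,10,11,12,13,14,15}
step 8: v1 <- (v1 + 1)               {0,1,2,3,4,5,6,7,8,9,10,11,12,13,14,15}
step 9: eval (v1 < (3 + (element // 3))) {0,1,2,3,4,5,6,7,8,9,10,11,12,13,14,15}
step 10: v2 <- (-5 // 2)              {3,4,5,6,7,8,9,10,11,12,13,14,15}
step 11: v1 <- (v1 + 1)               {3,4,5,6,7,8,9,10,11,12,13,14,15}
step 12: eval (v1 < (3 + (element // 3))) {3,4,5,6,7,8,9,10,11,12,13,14,15}
step 13: v2 <- (-5 // 2)              {6,7,8,9,10,11,12,13,14,15}
step 14: v1 <- (v1 + 1)               {6,7,8,9,10,11,12,13,14,15}
step 15: eval (v1 < (3 + (element // 3))) {6,7,8,9,10,11,12,13,14,15}
step 16: v2 <- (-5 // 2)              {9,10,11,12,13,14,15}
step 17: v1 <- (v1 + 1)               {9,10,11,12,13,14,15}
step 18: eval (v1 < (3 + (element // 3))) {9,10,11,12,13,14,15}
step 19: v2 <- (-5 // 2)              {12,13,14,15}
step 20: v1 <- (v1 + 1)               {12,13,14,15}
step 21: eval (v1 < (3 + (element // 3))) {12,13,14,15}
step 22: v2 <- (-5 // 2)              {15}
step 23: v1 <- (v1 + 1)               {15}
step 24: eval (v1 < (3 + (element // 3))) {15}
step 25: v3 <- ((element + 2) * 10)   {0,1,2,3,4,5,6,7,8,9,10,11,12,13,14,15}
step 26: eval (element != 8)          {0,1,2,3,4,5,6,7,8,9,10,11,12,13,14,15}
step 27: v1 <- element                {0,1,2,3,4,5,6,7,9,10,11,12,13,14,15}
step 28: v2 <- (7 * element)          {8}
step 29: v1 <- min((-1 + element), -4) {0,1,2,3,4,5,6,7,8,9,10,11,12,13,14,15}

Answer: 30 steps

v1: -4,-4,-4,-4,-4,-4,-4,-4,-4,-4,-4,-4,-4,-4,-4,-4
v3: 20,30,40,50,60,70,80,90,100,110,120,130,140,150,160,170
v2: -3,-3,-3,-3,-3,-3,-3,-3,56,-3,-3,-3,-3,-3,-3,-3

steps = 30; useful = 329; efficiency = 329/480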